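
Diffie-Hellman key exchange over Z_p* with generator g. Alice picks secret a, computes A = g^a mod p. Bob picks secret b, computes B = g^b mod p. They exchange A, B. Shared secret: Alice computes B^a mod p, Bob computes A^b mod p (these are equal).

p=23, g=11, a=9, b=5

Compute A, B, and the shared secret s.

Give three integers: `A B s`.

A = 11^9 mod 23  (bits of 9 = 1001)
  bit 0 = 1: r = r^2 * 11 mod 23 = 1^2 * 11 = 1*11 = 11
  bit 1 = 0: r = r^2 mod 23 = 11^2 = 6
  bit 2 = 0: r = r^2 mod 23 = 6^2 = 13
  bit 3 = 1: r = r^2 * 11 mod 23 = 13^2 * 11 = 8*11 = 19
  -> A = 19
B = 11^5 mod 23  (bits of 5 = 101)
  bit 0 = 1: r = r^2 * 11 mod 23 = 1^2 * 11 = 1*11 = 11
  bit 1 = 0: r = r^2 mod 23 = 11^2 = 6
  bit 2 = 1: r = r^2 * 11 mod 23 = 6^2 * 11 = 13*11 = 5
  -> B = 5
s = B^a = 5^9 mod 23  (bits of 9 = 1001)
  bit 0 = 1: r = r^2 * 5 mod 23 = 1^2 * 5 = 1*5 = 5
  bit 1 = 0: r = r^2 mod 23 = 5^2 = 2
  bit 2 = 0: r = r^2 mod 23 = 2^2 = 4
  bit 3 = 1: r = r^2 * 5 mod 23 = 4^2 * 5 = 16*5 = 11
  -> s = B^a = 11

Answer: 19 5 11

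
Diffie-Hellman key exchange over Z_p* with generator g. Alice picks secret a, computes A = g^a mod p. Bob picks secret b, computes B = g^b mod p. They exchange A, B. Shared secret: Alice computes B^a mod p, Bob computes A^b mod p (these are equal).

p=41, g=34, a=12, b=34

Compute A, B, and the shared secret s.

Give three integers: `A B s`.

Answer: 31 39 37

Derivation:
A = 34^12 mod 41  (bits of 12 = 1100)
  bit 0 = 1: r = r^2 * 34 mod 41 = 1^2 * 34 = 1*34 = 34
  bit 1 = 1: r = r^2 * 34 mod 41 = 34^2 * 34 = 8*34 = 26
  bit 2 = 0: r = r^2 mod 41 = 26^2 = 20
  bit 3 = 0: r = r^2 mod 41 = 20^2 = 31
  -> A = 31
B = 34^34 mod 41  (bits of 34 = 100010)
  bit 0 = 1: r = r^2 * 34 mod 41 = 1^2 * 34 = 1*34 = 34
  bit 1 = 0: r = r^2 mod 41 = 34^2 = 8
  bit 2 = 0: r = r^2 mod 41 = 8^2 = 23
  bit 3 = 0: r = r^2 mod 41 = 23^2 = 37
  bit 4 = 1: r = r^2 * 34 mod 41 = 37^2 * 34 = 16*34 = 11
  bit 5 = 0: r = r^2 mod 41 = 11^2 = 39
  -> B = 39
s = B^a = 39^12 mod 41  (bits of 12 = 1100)
  bit 0 = 1: r = r^2 * 39 mod 41 = 1^2 * 39 = 1*39 = 39
  bit 1 = 1: r = r^2 * 39 mod 41 = 39^2 * 39 = 4*39 = 33
  bit 2 = 0: r = r^2 mod 41 = 33^2 = 23
  bit 3 = 0: r = r^2 mod 41 = 23^2 = 37
  -> s = B^a = 37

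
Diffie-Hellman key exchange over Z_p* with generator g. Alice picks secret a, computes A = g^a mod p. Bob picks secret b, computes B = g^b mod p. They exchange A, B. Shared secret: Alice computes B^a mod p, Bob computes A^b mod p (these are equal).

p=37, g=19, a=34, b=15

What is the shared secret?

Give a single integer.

A = 19^34 mod 37  (bits of 34 = 100010)
  bit 0 = 1: r = r^2 * 19 mod 37 = 1^2 * 19 = 1*19 = 19
  bit 1 = 0: r = r^2 mod 37 = 19^2 = 28
  bit 2 = 0: r = r^2 mod 37 = 28^2 = 7
  bit 3 = 0: r = r^2 mod 37 = 7^2 = 12
  bit 4 = 1: r = r^2 * 19 mod 37 = 12^2 * 19 = 33*19 = 35
  bit 5 = 0: r = r^2 mod 37 = 35^2 = 4
  -> A = 4
B = 19^15 mod 37  (bits of 15 = 1111)
  bit 0 = 1: r = r^2 * 19 mod 37 = 1^2 * 19 = 1*19 = 19
  bit 1 = 1: r = r^2 * 19 mod 37 = 19^2 * 19 = 28*19 = 14
  bit 2 = 1: r = r^2 * 19 mod 37 = 14^2 * 19 = 11*19 = 24
  bit 3 = 1: r = r^2 * 19 mod 37 = 24^2 * 19 = 21*19 = 29
  -> B = 29
s = B^a = 29^34 mod 37  (bits of 34 = 100010)
  bit 0 = 1: r = r^2 * 29 mod 37 = 1^2 * 29 = 1*29 = 29
  bit 1 = 0: r = r^2 mod 37 = 29^2 = 27
  bit 2 = 0: r = r^2 mod 37 = 27^2 = 26
  bit 3 = 0: r = r^2 mod 37 = 26^2 = 10
  bit 4 = 1: r = r^2 * 29 mod 37 = 10^2 * 29 = 26*29 = 14
  bit 5 = 0: r = r^2 mod 37 = 14^2 = 11
  -> s = B^a = 11

Answer: 11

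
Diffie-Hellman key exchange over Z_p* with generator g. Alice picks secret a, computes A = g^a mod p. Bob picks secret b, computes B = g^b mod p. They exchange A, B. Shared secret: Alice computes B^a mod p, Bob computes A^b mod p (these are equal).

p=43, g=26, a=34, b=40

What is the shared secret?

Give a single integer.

A = 26^34 mod 43  (bits of 34 = 100010)
  bit 0 = 1: r = r^2 * 26 mod 43 = 1^2 * 26 = 1*26 = 26
  bit 1 = 0: r = r^2 mod 43 = 26^2 = 31
  bit 2 = 0: r = r^2 mod 43 = 31^2 = 15
  bit 3 = 0: r = r^2 mod 43 = 15^2 = 10
  bit 4 = 1: r = r^2 * 26 mod 43 = 10^2 * 26 = 14*26 = 20
  bit 5 = 0: r = r^2 mod 43 = 20^2 = 13
  -> A = 13
B = 26^40 mod 43  (bits of 40 = 101000)
  bit 0 = 1: r = r^2 * 26 mod 43 = 1^2 * 26 = 1*26 = 26
  bit 1 = 0: r = r^2 mod 43 = 26^2 = 31
  bit 2 = 1: r = r^2 * 26 mod 43 = 31^2 * 26 = 15*26 = 3
  bit 3 = 0: r = r^2 mod 43 = 3^2 = 9
  bit 4 = 0: r = r^2 mod 43 = 9^2 = 38
  bit 5 = 0: r = r^2 mod 43 = 38^2 = 25
  -> B = 25
s = B^a = 25^34 mod 43  (bits of 34 = 100010)
  bit 0 = 1: r = r^2 * 25 mod 43 = 1^2 * 25 = 1*25 = 25
  bit 1 = 0: r = r^2 mod 43 = 25^2 = 23
  bit 2 = 0: r = r^2 mod 43 = 23^2 = 13
  bit 3 = 0: r = r^2 mod 43 = 13^2 = 40
  bit 4 = 1: r = r^2 * 25 mod 43 = 40^2 * 25 = 9*25 = 10
  bit 5 = 0: r = r^2 mod 43 = 10^2 = 14
  -> s = B^a = 14

Answer: 14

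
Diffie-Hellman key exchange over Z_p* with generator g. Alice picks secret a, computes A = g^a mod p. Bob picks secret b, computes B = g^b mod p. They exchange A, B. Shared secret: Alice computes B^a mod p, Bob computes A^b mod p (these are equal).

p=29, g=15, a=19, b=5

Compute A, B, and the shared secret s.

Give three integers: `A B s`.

Answer: 19 10 21

Derivation:
A = 15^19 mod 29  (bits of 19 = 10011)
  bit 0 = 1: r = r^2 * 15 mod 29 = 1^2 * 15 = 1*15 = 15
  bit 1 = 0: r = r^2 mod 29 = 15^2 = 22
  bit 2 = 0: r = r^2 mod 29 = 22^2 = 20
  bit 3 = 1: r = r^2 * 15 mod 29 = 20^2 * 15 = 23*15 = 26
  bit 4 = 1: r = r^2 * 15 mod 29 = 26^2 * 15 = 9*15 = 19
  -> A = 19
B = 15^5 mod 29  (bits of 5 = 101)
  bit 0 = 1: r = r^2 * 15 mod 29 = 1^2 * 15 = 1*15 = 15
  bit 1 = 0: r = r^2 mod 29 = 15^2 = 22
  bit 2 = 1: r = r^2 * 15 mod 29 = 22^2 * 15 = 20*15 = 10
  -> B = 10
s = B^a = 10^19 mod 29  (bits of 19 = 10011)
  bit 0 = 1: r = r^2 * 10 mod 29 = 1^2 * 10 = 1*10 = 10
  bit 1 = 0: r = r^2 mod 29 = 10^2 = 13
  bit 2 = 0: r = r^2 mod 29 = 13^2 = 24
  bit 3 = 1: r = r^2 * 10 mod 29 = 24^2 * 10 = 25*10 = 18
  bit 4 = 1: r = r^2 * 10 mod 29 = 18^2 * 10 = 5*10 = 21
  -> s = B^a = 21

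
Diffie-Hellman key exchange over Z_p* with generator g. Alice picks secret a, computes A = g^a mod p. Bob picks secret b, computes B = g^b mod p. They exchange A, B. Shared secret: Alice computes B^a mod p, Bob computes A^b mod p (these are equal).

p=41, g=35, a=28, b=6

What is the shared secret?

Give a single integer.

Answer: 10

Derivation:
A = 35^28 mod 41  (bits of 28 = 11100)
  bit 0 = 1: r = r^2 * 35 mod 41 = 1^2 * 35 = 1*35 = 35
  bit 1 = 1: r = r^2 * 35 mod 41 = 35^2 * 35 = 36*35 = 30
  bit 2 = 1: r = r^2 * 35 mod 41 = 30^2 * 35 = 39*35 = 12
  bit 3 = 0: r = r^2 mod 41 = 12^2 = 21
  bit 4 = 0: r = r^2 mod 41 = 21^2 = 31
  -> A = 31
B = 35^6 mod 41  (bits of 6 = 110)
  bit 0 = 1: r = r^2 * 35 mod 41 = 1^2 * 35 = 1*35 = 35
  bit 1 = 1: r = r^2 * 35 mod 41 = 35^2 * 35 = 36*35 = 30
  bit 2 = 0: r = r^2 mod 41 = 30^2 = 39
  -> B = 39
s = B^a = 39^28 mod 41  (bits of 28 = 11100)
  bit 0 = 1: r = r^2 * 39 mod 41 = 1^2 * 39 = 1*39 = 39
  bit 1 = 1: r = r^2 * 39 mod 41 = 39^2 * 39 = 4*39 = 33
  bit 2 = 1: r = r^2 * 39 mod 41 = 33^2 * 39 = 23*39 = 36
  bit 3 = 0: r = r^2 mod 41 = 36^2 = 25
  bit 4 = 0: r = r^2 mod 41 = 25^2 = 10
  -> s = B^a = 10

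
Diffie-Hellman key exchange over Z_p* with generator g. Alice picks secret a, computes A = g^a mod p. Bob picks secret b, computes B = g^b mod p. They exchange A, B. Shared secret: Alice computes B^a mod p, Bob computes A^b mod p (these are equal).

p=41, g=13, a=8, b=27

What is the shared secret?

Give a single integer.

A = 13^8 mod 41  (bits of 8 = 1000)
  bit 0 = 1: r = r^2 * 13 mod 41 = 1^2 * 13 = 1*13 = 13
  bit 1 = 0: r = r^2 mod 41 = 13^2 = 5
  bit 2 = 0: r = r^2 mod 41 = 5^2 = 25
  bit 3 = 0: r = r^2 mod 41 = 25^2 = 10
  -> A = 10
B = 13^27 mod 41  (bits of 27 = 11011)
  bit 0 = 1: r = r^2 * 13 mod 41 = 1^2 * 13 = 1*13 = 13
  bit 1 = 1: r = r^2 * 13 mod 41 = 13^2 * 13 = 5*13 = 24
  bit 2 = 0: r = r^2 mod 41 = 24^2 = 2
  bit 3 = 1: r = r^2 * 13 mod 41 = 2^2 * 13 = 4*13 = 11
  bit 4 = 1: r = r^2 * 13 mod 41 = 11^2 * 13 = 39*13 = 15
  -> B = 15
s = B^a = 15^8 mod 41  (bits of 8 = 1000)
  bit 0 = 1: r = r^2 * 15 mod 41 = 1^2 * 15 = 1*15 = 15
  bit 1 = 0: r = r^2 mod 41 = 15^2 = 20
  bit 2 = 0: r = r^2 mod 41 = 20^2 = 31
  bit 3 = 0: r = r^2 mod 41 = 31^2 = 18
  -> s = B^a = 18

Answer: 18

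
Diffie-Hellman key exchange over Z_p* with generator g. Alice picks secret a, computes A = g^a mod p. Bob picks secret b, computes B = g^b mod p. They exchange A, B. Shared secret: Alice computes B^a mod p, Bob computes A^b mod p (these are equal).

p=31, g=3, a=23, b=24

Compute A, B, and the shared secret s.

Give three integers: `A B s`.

Answer: 11 2 8

Derivation:
A = 3^23 mod 31  (bits of 23 = 10111)
  bit 0 = 1: r = r^2 * 3 mod 31 = 1^2 * 3 = 1*3 = 3
  bit 1 = 0: r = r^2 mod 31 = 3^2 = 9
  bit 2 = 1: r = r^2 * 3 mod 31 = 9^2 * 3 = 19*3 = 26
  bit 3 = 1: r = r^2 * 3 mod 31 = 26^2 * 3 = 25*3 = 13
  bit 4 = 1: r = r^2 * 3 mod 31 = 13^2 * 3 = 14*3 = 11
  -> A = 11
B = 3^24 mod 31  (bits of 24 = 11000)
  bit 0 = 1: r = r^2 * 3 mod 31 = 1^2 * 3 = 1*3 = 3
  bit 1 = 1: r = r^2 * 3 mod 31 = 3^2 * 3 = 9*3 = 27
  bit 2 = 0: r = r^2 mod 31 = 27^2 = 16
  bit 3 = 0: r = r^2 mod 31 = 16^2 = 8
  bit 4 = 0: r = r^2 mod 31 = 8^2 = 2
  -> B = 2
s = B^a = 2^23 mod 31  (bits of 23 = 10111)
  bit 0 = 1: r = r^2 * 2 mod 31 = 1^2 * 2 = 1*2 = 2
  bit 1 = 0: r = r^2 mod 31 = 2^2 = 4
  bit 2 = 1: r = r^2 * 2 mod 31 = 4^2 * 2 = 16*2 = 1
  bit 3 = 1: r = r^2 * 2 mod 31 = 1^2 * 2 = 1*2 = 2
  bit 4 = 1: r = r^2 * 2 mod 31 = 2^2 * 2 = 4*2 = 8
  -> s = B^a = 8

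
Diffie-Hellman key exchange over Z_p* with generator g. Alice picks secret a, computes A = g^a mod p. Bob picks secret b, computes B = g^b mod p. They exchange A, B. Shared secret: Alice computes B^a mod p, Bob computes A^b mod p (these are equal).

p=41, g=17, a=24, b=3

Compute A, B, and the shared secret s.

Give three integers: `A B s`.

Answer: 37 34 18

Derivation:
A = 17^24 mod 41  (bits of 24 = 11000)
  bit 0 = 1: r = r^2 * 17 mod 41 = 1^2 * 17 = 1*17 = 17
  bit 1 = 1: r = r^2 * 17 mod 41 = 17^2 * 17 = 2*17 = 34
  bit 2 = 0: r = r^2 mod 41 = 34^2 = 8
  bit 3 = 0: r = r^2 mod 41 = 8^2 = 23
  bit 4 = 0: r = r^2 mod 41 = 23^2 = 37
  -> A = 37
B = 17^3 mod 41  (bits of 3 = 11)
  bit 0 = 1: r = r^2 * 17 mod 41 = 1^2 * 17 = 1*17 = 17
  bit 1 = 1: r = r^2 * 17 mod 41 = 17^2 * 17 = 2*17 = 34
  -> B = 34
s = B^a = 34^24 mod 41  (bits of 24 = 11000)
  bit 0 = 1: r = r^2 * 34 mod 41 = 1^2 * 34 = 1*34 = 34
  bit 1 = 1: r = r^2 * 34 mod 41 = 34^2 * 34 = 8*34 = 26
  bit 2 = 0: r = r^2 mod 41 = 26^2 = 20
  bit 3 = 0: r = r^2 mod 41 = 20^2 = 31
  bit 4 = 0: r = r^2 mod 41 = 31^2 = 18
  -> s = B^a = 18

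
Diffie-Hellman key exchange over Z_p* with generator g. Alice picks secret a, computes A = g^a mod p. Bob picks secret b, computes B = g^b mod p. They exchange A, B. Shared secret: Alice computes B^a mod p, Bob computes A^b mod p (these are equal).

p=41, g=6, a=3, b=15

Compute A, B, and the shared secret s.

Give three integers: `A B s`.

A = 6^3 mod 41  (bits of 3 = 11)
  bit 0 = 1: r = r^2 * 6 mod 41 = 1^2 * 6 = 1*6 = 6
  bit 1 = 1: r = r^2 * 6 mod 41 = 6^2 * 6 = 36*6 = 11
  -> A = 11
B = 6^15 mod 41  (bits of 15 = 1111)
  bit 0 = 1: r = r^2 * 6 mod 41 = 1^2 * 6 = 1*6 = 6
  bit 1 = 1: r = r^2 * 6 mod 41 = 6^2 * 6 = 36*6 = 11
  bit 2 = 1: r = r^2 * 6 mod 41 = 11^2 * 6 = 39*6 = 29
  bit 3 = 1: r = r^2 * 6 mod 41 = 29^2 * 6 = 21*6 = 3
  -> B = 3
s = B^a = 3^3 mod 41  (bits of 3 = 11)
  bit 0 = 1: r = r^2 * 3 mod 41 = 1^2 * 3 = 1*3 = 3
  bit 1 = 1: r = r^2 * 3 mod 41 = 3^2 * 3 = 9*3 = 27
  -> s = B^a = 27

Answer: 11 3 27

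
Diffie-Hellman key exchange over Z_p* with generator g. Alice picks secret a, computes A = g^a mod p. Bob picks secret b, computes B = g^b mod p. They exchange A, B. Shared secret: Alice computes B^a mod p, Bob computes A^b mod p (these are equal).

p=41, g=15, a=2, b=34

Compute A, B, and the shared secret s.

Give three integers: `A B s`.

Answer: 20 33 23

Derivation:
A = 15^2 mod 41  (bits of 2 = 10)
  bit 0 = 1: r = r^2 * 15 mod 41 = 1^2 * 15 = 1*15 = 15
  bit 1 = 0: r = r^2 mod 41 = 15^2 = 20
  -> A = 20
B = 15^34 mod 41  (bits of 34 = 100010)
  bit 0 = 1: r = r^2 * 15 mod 41 = 1^2 * 15 = 1*15 = 15
  bit 1 = 0: r = r^2 mod 41 = 15^2 = 20
  bit 2 = 0: r = r^2 mod 41 = 20^2 = 31
  bit 3 = 0: r = r^2 mod 41 = 31^2 = 18
  bit 4 = 1: r = r^2 * 15 mod 41 = 18^2 * 15 = 37*15 = 22
  bit 5 = 0: r = r^2 mod 41 = 22^2 = 33
  -> B = 33
s = B^a = 33^2 mod 41  (bits of 2 = 10)
  bit 0 = 1: r = r^2 * 33 mod 41 = 1^2 * 33 = 1*33 = 33
  bit 1 = 0: r = r^2 mod 41 = 33^2 = 23
  -> s = B^a = 23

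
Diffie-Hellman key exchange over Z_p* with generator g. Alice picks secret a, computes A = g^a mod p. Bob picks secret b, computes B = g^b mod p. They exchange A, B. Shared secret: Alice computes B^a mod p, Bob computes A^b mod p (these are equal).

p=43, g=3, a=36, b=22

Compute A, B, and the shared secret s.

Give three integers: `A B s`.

A = 3^36 mod 43  (bits of 36 = 100100)
  bit 0 = 1: r = r^2 * 3 mod 43 = 1^2 * 3 = 1*3 = 3
  bit 1 = 0: r = r^2 mod 43 = 3^2 = 9
  bit 2 = 0: r = r^2 mod 43 = 9^2 = 38
  bit 3 = 1: r = r^2 * 3 mod 43 = 38^2 * 3 = 25*3 = 32
  bit 4 = 0: r = r^2 mod 43 = 32^2 = 35
  bit 5 = 0: r = r^2 mod 43 = 35^2 = 21
  -> A = 21
B = 3^22 mod 43  (bits of 22 = 10110)
  bit 0 = 1: r = r^2 * 3 mod 43 = 1^2 * 3 = 1*3 = 3
  bit 1 = 0: r = r^2 mod 43 = 3^2 = 9
  bit 2 = 1: r = r^2 * 3 mod 43 = 9^2 * 3 = 38*3 = 28
  bit 3 = 1: r = r^2 * 3 mod 43 = 28^2 * 3 = 10*3 = 30
  bit 4 = 0: r = r^2 mod 43 = 30^2 = 40
  -> B = 40
s = B^a = 40^36 mod 43  (bits of 36 = 100100)
  bit 0 = 1: r = r^2 * 40 mod 43 = 1^2 * 40 = 1*40 = 40
  bit 1 = 0: r = r^2 mod 43 = 40^2 = 9
  bit 2 = 0: r = r^2 mod 43 = 9^2 = 38
  bit 3 = 1: r = r^2 * 40 mod 43 = 38^2 * 40 = 25*40 = 11
  bit 4 = 0: r = r^2 mod 43 = 11^2 = 35
  bit 5 = 0: r = r^2 mod 43 = 35^2 = 21
  -> s = B^a = 21

Answer: 21 40 21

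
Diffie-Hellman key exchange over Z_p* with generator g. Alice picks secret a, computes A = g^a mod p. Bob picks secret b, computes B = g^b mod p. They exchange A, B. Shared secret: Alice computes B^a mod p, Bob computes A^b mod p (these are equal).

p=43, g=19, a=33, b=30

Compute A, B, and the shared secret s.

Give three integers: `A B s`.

Answer: 8 16 21

Derivation:
A = 19^33 mod 43  (bits of 33 = 100001)
  bit 0 = 1: r = r^2 * 19 mod 43 = 1^2 * 19 = 1*19 = 19
  bit 1 = 0: r = r^2 mod 43 = 19^2 = 17
  bit 2 = 0: r = r^2 mod 43 = 17^2 = 31
  bit 3 = 0: r = r^2 mod 43 = 31^2 = 15
  bit 4 = 0: r = r^2 mod 43 = 15^2 = 10
  bit 5 = 1: r = r^2 * 19 mod 43 = 10^2 * 19 = 14*19 = 8
  -> A = 8
B = 19^30 mod 43  (bits of 30 = 11110)
  bit 0 = 1: r = r^2 * 19 mod 43 = 1^2 * 19 = 1*19 = 19
  bit 1 = 1: r = r^2 * 19 mod 43 = 19^2 * 19 = 17*19 = 22
  bit 2 = 1: r = r^2 * 19 mod 43 = 22^2 * 19 = 11*19 = 37
  bit 3 = 1: r = r^2 * 19 mod 43 = 37^2 * 19 = 36*19 = 39
  bit 4 = 0: r = r^2 mod 43 = 39^2 = 16
  -> B = 16
s = B^a = 16^33 mod 43  (bits of 33 = 100001)
  bit 0 = 1: r = r^2 * 16 mod 43 = 1^2 * 16 = 1*16 = 16
  bit 1 = 0: r = r^2 mod 43 = 16^2 = 41
  bit 2 = 0: r = r^2 mod 43 = 41^2 = 4
  bit 3 = 0: r = r^2 mod 43 = 4^2 = 16
  bit 4 = 0: r = r^2 mod 43 = 16^2 = 41
  bit 5 = 1: r = r^2 * 16 mod 43 = 41^2 * 16 = 4*16 = 21
  -> s = B^a = 21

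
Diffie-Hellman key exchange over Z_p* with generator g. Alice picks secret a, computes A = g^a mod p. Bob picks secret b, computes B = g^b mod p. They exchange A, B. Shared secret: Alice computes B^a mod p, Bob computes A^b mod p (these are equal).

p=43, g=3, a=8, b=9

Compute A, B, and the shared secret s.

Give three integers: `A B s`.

A = 3^8 mod 43  (bits of 8 = 1000)
  bit 0 = 1: r = r^2 * 3 mod 43 = 1^2 * 3 = 1*3 = 3
  bit 1 = 0: r = r^2 mod 43 = 3^2 = 9
  bit 2 = 0: r = r^2 mod 43 = 9^2 = 38
  bit 3 = 0: r = r^2 mod 43 = 38^2 = 25
  -> A = 25
B = 3^9 mod 43  (bits of 9 = 1001)
  bit 0 = 1: r = r^2 * 3 mod 43 = 1^2 * 3 = 1*3 = 3
  bit 1 = 0: r = r^2 mod 43 = 3^2 = 9
  bit 2 = 0: r = r^2 mod 43 = 9^2 = 38
  bit 3 = 1: r = r^2 * 3 mod 43 = 38^2 * 3 = 25*3 = 32
  -> B = 32
s = B^a = 32^8 mod 43  (bits of 8 = 1000)
  bit 0 = 1: r = r^2 * 32 mod 43 = 1^2 * 32 = 1*32 = 32
  bit 1 = 0: r = r^2 mod 43 = 32^2 = 35
  bit 2 = 0: r = r^2 mod 43 = 35^2 = 21
  bit 3 = 0: r = r^2 mod 43 = 21^2 = 11
  -> s = B^a = 11

Answer: 25 32 11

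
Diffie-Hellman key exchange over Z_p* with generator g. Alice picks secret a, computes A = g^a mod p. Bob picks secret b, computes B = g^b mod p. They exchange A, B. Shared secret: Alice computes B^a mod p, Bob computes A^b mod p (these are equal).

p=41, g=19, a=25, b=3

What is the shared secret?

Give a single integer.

Answer: 38

Derivation:
A = 19^25 mod 41  (bits of 25 = 11001)
  bit 0 = 1: r = r^2 * 19 mod 41 = 1^2 * 19 = 1*19 = 19
  bit 1 = 1: r = r^2 * 19 mod 41 = 19^2 * 19 = 33*19 = 12
  bit 2 = 0: r = r^2 mod 41 = 12^2 = 21
  bit 3 = 0: r = r^2 mod 41 = 21^2 = 31
  bit 4 = 1: r = r^2 * 19 mod 41 = 31^2 * 19 = 18*19 = 14
  -> A = 14
B = 19^3 mod 41  (bits of 3 = 11)
  bit 0 = 1: r = r^2 * 19 mod 41 = 1^2 * 19 = 1*19 = 19
  bit 1 = 1: r = r^2 * 19 mod 41 = 19^2 * 19 = 33*19 = 12
  -> B = 12
s = B^a = 12^25 mod 41  (bits of 25 = 11001)
  bit 0 = 1: r = r^2 * 12 mod 41 = 1^2 * 12 = 1*12 = 12
  bit 1 = 1: r = r^2 * 12 mod 41 = 12^2 * 12 = 21*12 = 6
  bit 2 = 0: r = r^2 mod 41 = 6^2 = 36
  bit 3 = 0: r = r^2 mod 41 = 36^2 = 25
  bit 4 = 1: r = r^2 * 12 mod 41 = 25^2 * 12 = 10*12 = 38
  -> s = B^a = 38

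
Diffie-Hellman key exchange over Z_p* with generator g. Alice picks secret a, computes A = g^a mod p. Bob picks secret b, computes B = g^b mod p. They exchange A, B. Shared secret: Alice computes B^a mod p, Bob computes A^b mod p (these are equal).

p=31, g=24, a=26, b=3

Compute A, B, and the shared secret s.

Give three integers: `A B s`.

Answer: 20 29 2

Derivation:
A = 24^26 mod 31  (bits of 26 = 11010)
  bit 0 = 1: r = r^2 * 24 mod 31 = 1^2 * 24 = 1*24 = 24
  bit 1 = 1: r = r^2 * 24 mod 31 = 24^2 * 24 = 18*24 = 29
  bit 2 = 0: r = r^2 mod 31 = 29^2 = 4
  bit 3 = 1: r = r^2 * 24 mod 31 = 4^2 * 24 = 16*24 = 12
  bit 4 = 0: r = r^2 mod 31 = 12^2 = 20
  -> A = 20
B = 24^3 mod 31  (bits of 3 = 11)
  bit 0 = 1: r = r^2 * 24 mod 31 = 1^2 * 24 = 1*24 = 24
  bit 1 = 1: r = r^2 * 24 mod 31 = 24^2 * 24 = 18*24 = 29
  -> B = 29
s = B^a = 29^26 mod 31  (bits of 26 = 11010)
  bit 0 = 1: r = r^2 * 29 mod 31 = 1^2 * 29 = 1*29 = 29
  bit 1 = 1: r = r^2 * 29 mod 31 = 29^2 * 29 = 4*29 = 23
  bit 2 = 0: r = r^2 mod 31 = 23^2 = 2
  bit 3 = 1: r = r^2 * 29 mod 31 = 2^2 * 29 = 4*29 = 23
  bit 4 = 0: r = r^2 mod 31 = 23^2 = 2
  -> s = B^a = 2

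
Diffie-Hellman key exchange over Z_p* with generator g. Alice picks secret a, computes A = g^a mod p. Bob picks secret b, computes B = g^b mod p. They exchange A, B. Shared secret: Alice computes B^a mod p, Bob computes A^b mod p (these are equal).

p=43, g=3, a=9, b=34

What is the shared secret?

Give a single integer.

Answer: 4

Derivation:
A = 3^9 mod 43  (bits of 9 = 1001)
  bit 0 = 1: r = r^2 * 3 mod 43 = 1^2 * 3 = 1*3 = 3
  bit 1 = 0: r = r^2 mod 43 = 3^2 = 9
  bit 2 = 0: r = r^2 mod 43 = 9^2 = 38
  bit 3 = 1: r = r^2 * 3 mod 43 = 38^2 * 3 = 25*3 = 32
  -> A = 32
B = 3^34 mod 43  (bits of 34 = 100010)
  bit 0 = 1: r = r^2 * 3 mod 43 = 1^2 * 3 = 1*3 = 3
  bit 1 = 0: r = r^2 mod 43 = 3^2 = 9
  bit 2 = 0: r = r^2 mod 43 = 9^2 = 38
  bit 3 = 0: r = r^2 mod 43 = 38^2 = 25
  bit 4 = 1: r = r^2 * 3 mod 43 = 25^2 * 3 = 23*3 = 26
  bit 5 = 0: r = r^2 mod 43 = 26^2 = 31
  -> B = 31
s = B^a = 31^9 mod 43  (bits of 9 = 1001)
  bit 0 = 1: r = r^2 * 31 mod 43 = 1^2 * 31 = 1*31 = 31
  bit 1 = 0: r = r^2 mod 43 = 31^2 = 15
  bit 2 = 0: r = r^2 mod 43 = 15^2 = 10
  bit 3 = 1: r = r^2 * 31 mod 43 = 10^2 * 31 = 14*31 = 4
  -> s = B^a = 4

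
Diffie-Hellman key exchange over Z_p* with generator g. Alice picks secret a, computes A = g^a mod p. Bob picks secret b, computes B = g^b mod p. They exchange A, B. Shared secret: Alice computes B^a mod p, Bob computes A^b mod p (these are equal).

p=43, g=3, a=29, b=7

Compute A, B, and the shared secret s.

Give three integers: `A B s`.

Answer: 18 37 7

Derivation:
A = 3^29 mod 43  (bits of 29 = 11101)
  bit 0 = 1: r = r^2 * 3 mod 43 = 1^2 * 3 = 1*3 = 3
  bit 1 = 1: r = r^2 * 3 mod 43 = 3^2 * 3 = 9*3 = 27
  bit 2 = 1: r = r^2 * 3 mod 43 = 27^2 * 3 = 41*3 = 37
  bit 3 = 0: r = r^2 mod 43 = 37^2 = 36
  bit 4 = 1: r = r^2 * 3 mod 43 = 36^2 * 3 = 6*3 = 18
  -> A = 18
B = 3^7 mod 43  (bits of 7 = 111)
  bit 0 = 1: r = r^2 * 3 mod 43 = 1^2 * 3 = 1*3 = 3
  bit 1 = 1: r = r^2 * 3 mod 43 = 3^2 * 3 = 9*3 = 27
  bit 2 = 1: r = r^2 * 3 mod 43 = 27^2 * 3 = 41*3 = 37
  -> B = 37
s = B^a = 37^29 mod 43  (bits of 29 = 11101)
  bit 0 = 1: r = r^2 * 37 mod 43 = 1^2 * 37 = 1*37 = 37
  bit 1 = 1: r = r^2 * 37 mod 43 = 37^2 * 37 = 36*37 = 42
  bit 2 = 1: r = r^2 * 37 mod 43 = 42^2 * 37 = 1*37 = 37
  bit 3 = 0: r = r^2 mod 43 = 37^2 = 36
  bit 4 = 1: r = r^2 * 37 mod 43 = 36^2 * 37 = 6*37 = 7
  -> s = B^a = 7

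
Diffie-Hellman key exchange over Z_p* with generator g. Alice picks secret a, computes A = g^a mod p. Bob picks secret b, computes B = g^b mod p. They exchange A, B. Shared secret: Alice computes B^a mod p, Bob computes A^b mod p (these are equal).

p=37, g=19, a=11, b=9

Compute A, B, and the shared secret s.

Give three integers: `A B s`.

A = 19^11 mod 37  (bits of 11 = 1011)
  bit 0 = 1: r = r^2 * 19 mod 37 = 1^2 * 19 = 1*19 = 19
  bit 1 = 0: r = r^2 mod 37 = 19^2 = 28
  bit 2 = 1: r = r^2 * 19 mod 37 = 28^2 * 19 = 7*19 = 22
  bit 3 = 1: r = r^2 * 19 mod 37 = 22^2 * 19 = 3*19 = 20
  -> A = 20
B = 19^9 mod 37  (bits of 9 = 1001)
  bit 0 = 1: r = r^2 * 19 mod 37 = 1^2 * 19 = 1*19 = 19
  bit 1 = 0: r = r^2 mod 37 = 19^2 = 28
  bit 2 = 0: r = r^2 mod 37 = 28^2 = 7
  bit 3 = 1: r = r^2 * 19 mod 37 = 7^2 * 19 = 12*19 = 6
  -> B = 6
s = B^a = 6^11 mod 37  (bits of 11 = 1011)
  bit 0 = 1: r = r^2 * 6 mod 37 = 1^2 * 6 = 1*6 = 6
  bit 1 = 0: r = r^2 mod 37 = 6^2 = 36
  bit 2 = 1: r = r^2 * 6 mod 37 = 36^2 * 6 = 1*6 = 6
  bit 3 = 1: r = r^2 * 6 mod 37 = 6^2 * 6 = 36*6 = 31
  -> s = B^a = 31

Answer: 20 6 31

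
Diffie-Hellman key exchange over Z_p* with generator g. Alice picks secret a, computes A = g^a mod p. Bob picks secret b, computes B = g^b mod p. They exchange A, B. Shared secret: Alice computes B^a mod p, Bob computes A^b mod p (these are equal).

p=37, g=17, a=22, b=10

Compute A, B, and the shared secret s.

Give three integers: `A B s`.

A = 17^22 mod 37  (bits of 22 = 10110)
  bit 0 = 1: r = r^2 * 17 mod 37 = 1^2 * 17 = 1*17 = 17
  bit 1 = 0: r = r^2 mod 37 = 17^2 = 30
  bit 2 = 1: r = r^2 * 17 mod 37 = 30^2 * 17 = 12*17 = 19
  bit 3 = 1: r = r^2 * 17 mod 37 = 19^2 * 17 = 28*17 = 32
  bit 4 = 0: r = r^2 mod 37 = 32^2 = 25
  -> A = 25
B = 17^10 mod 37  (bits of 10 = 1010)
  bit 0 = 1: r = r^2 * 17 mod 37 = 1^2 * 17 = 1*17 = 17
  bit 1 = 0: r = r^2 mod 37 = 17^2 = 30
  bit 2 = 1: r = r^2 * 17 mod 37 = 30^2 * 17 = 12*17 = 19
  bit 3 = 0: r = r^2 mod 37 = 19^2 = 28
  -> B = 28
s = B^a = 28^22 mod 37  (bits of 22 = 10110)
  bit 0 = 1: r = r^2 * 28 mod 37 = 1^2 * 28 = 1*28 = 28
  bit 1 = 0: r = r^2 mod 37 = 28^2 = 7
  bit 2 = 1: r = r^2 * 28 mod 37 = 7^2 * 28 = 12*28 = 3
  bit 3 = 1: r = r^2 * 28 mod 37 = 3^2 * 28 = 9*28 = 30
  bit 4 = 0: r = r^2 mod 37 = 30^2 = 12
  -> s = B^a = 12

Answer: 25 28 12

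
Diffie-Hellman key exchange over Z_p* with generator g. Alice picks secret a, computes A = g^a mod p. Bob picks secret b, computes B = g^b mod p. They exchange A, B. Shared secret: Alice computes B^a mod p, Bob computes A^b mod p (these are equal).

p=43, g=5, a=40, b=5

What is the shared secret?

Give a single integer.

A = 5^40 mod 43  (bits of 40 = 101000)
  bit 0 = 1: r = r^2 * 5 mod 43 = 1^2 * 5 = 1*5 = 5
  bit 1 = 0: r = r^2 mod 43 = 5^2 = 25
  bit 2 = 1: r = r^2 * 5 mod 43 = 25^2 * 5 = 23*5 = 29
  bit 3 = 0: r = r^2 mod 43 = 29^2 = 24
  bit 4 = 0: r = r^2 mod 43 = 24^2 = 17
  bit 5 = 0: r = r^2 mod 43 = 17^2 = 31
  -> A = 31
B = 5^5 mod 43  (bits of 5 = 101)
  bit 0 = 1: r = r^2 * 5 mod 43 = 1^2 * 5 = 1*5 = 5
  bit 1 = 0: r = r^2 mod 43 = 5^2 = 25
  bit 2 = 1: r = r^2 * 5 mod 43 = 25^2 * 5 = 23*5 = 29
  -> B = 29
s = B^a = 29^40 mod 43  (bits of 40 = 101000)
  bit 0 = 1: r = r^2 * 29 mod 43 = 1^2 * 29 = 1*29 = 29
  bit 1 = 0: r = r^2 mod 43 = 29^2 = 24
  bit 2 = 1: r = r^2 * 29 mod 43 = 24^2 * 29 = 17*29 = 20
  bit 3 = 0: r = r^2 mod 43 = 20^2 = 13
  bit 4 = 0: r = r^2 mod 43 = 13^2 = 40
  bit 5 = 0: r = r^2 mod 43 = 40^2 = 9
  -> s = B^a = 9

Answer: 9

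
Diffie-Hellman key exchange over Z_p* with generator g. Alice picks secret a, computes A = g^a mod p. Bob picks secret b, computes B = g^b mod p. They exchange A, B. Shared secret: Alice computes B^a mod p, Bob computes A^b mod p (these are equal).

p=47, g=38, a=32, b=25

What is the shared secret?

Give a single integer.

A = 38^32 mod 47  (bits of 32 = 100000)
  bit 0 = 1: r = r^2 * 38 mod 47 = 1^2 * 38 = 1*38 = 38
  bit 1 = 0: r = r^2 mod 47 = 38^2 = 34
  bit 2 = 0: r = r^2 mod 47 = 34^2 = 28
  bit 3 = 0: r = r^2 mod 47 = 28^2 = 32
  bit 4 = 0: r = r^2 mod 47 = 32^2 = 37
  bit 5 = 0: r = r^2 mod 47 = 37^2 = 6
  -> A = 6
B = 38^25 mod 47  (bits of 25 = 11001)
  bit 0 = 1: r = r^2 * 38 mod 47 = 1^2 * 38 = 1*38 = 38
  bit 1 = 1: r = r^2 * 38 mod 47 = 38^2 * 38 = 34*38 = 23
  bit 2 = 0: r = r^2 mod 47 = 23^2 = 12
  bit 3 = 0: r = r^2 mod 47 = 12^2 = 3
  bit 4 = 1: r = r^2 * 38 mod 47 = 3^2 * 38 = 9*38 = 13
  -> B = 13
s = B^a = 13^32 mod 47  (bits of 32 = 100000)
  bit 0 = 1: r = r^2 * 13 mod 47 = 1^2 * 13 = 1*13 = 13
  bit 1 = 0: r = r^2 mod 47 = 13^2 = 28
  bit 2 = 0: r = r^2 mod 47 = 28^2 = 32
  bit 3 = 0: r = r^2 mod 47 = 32^2 = 37
  bit 4 = 0: r = r^2 mod 47 = 37^2 = 6
  bit 5 = 0: r = r^2 mod 47 = 6^2 = 36
  -> s = B^a = 36

Answer: 36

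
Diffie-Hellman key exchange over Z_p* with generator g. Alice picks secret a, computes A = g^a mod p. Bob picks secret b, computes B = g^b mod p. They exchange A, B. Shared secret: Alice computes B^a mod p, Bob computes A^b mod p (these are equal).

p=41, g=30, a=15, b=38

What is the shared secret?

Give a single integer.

A = 30^15 mod 41  (bits of 15 = 1111)
  bit 0 = 1: r = r^2 * 30 mod 41 = 1^2 * 30 = 1*30 = 30
  bit 1 = 1: r = r^2 * 30 mod 41 = 30^2 * 30 = 39*30 = 22
  bit 2 = 1: r = r^2 * 30 mod 41 = 22^2 * 30 = 33*30 = 6
  bit 3 = 1: r = r^2 * 30 mod 41 = 6^2 * 30 = 36*30 = 14
  -> A = 14
B = 30^38 mod 41  (bits of 38 = 100110)
  bit 0 = 1: r = r^2 * 30 mod 41 = 1^2 * 30 = 1*30 = 30
  bit 1 = 0: r = r^2 mod 41 = 30^2 = 39
  bit 2 = 0: r = r^2 mod 41 = 39^2 = 4
  bit 3 = 1: r = r^2 * 30 mod 41 = 4^2 * 30 = 16*30 = 29
  bit 4 = 1: r = r^2 * 30 mod 41 = 29^2 * 30 = 21*30 = 15
  bit 5 = 0: r = r^2 mod 41 = 15^2 = 20
  -> B = 20
s = B^a = 20^15 mod 41  (bits of 15 = 1111)
  bit 0 = 1: r = r^2 * 20 mod 41 = 1^2 * 20 = 1*20 = 20
  bit 1 = 1: r = r^2 * 20 mod 41 = 20^2 * 20 = 31*20 = 5
  bit 2 = 1: r = r^2 * 20 mod 41 = 5^2 * 20 = 25*20 = 8
  bit 3 = 1: r = r^2 * 20 mod 41 = 8^2 * 20 = 23*20 = 9
  -> s = B^a = 9

Answer: 9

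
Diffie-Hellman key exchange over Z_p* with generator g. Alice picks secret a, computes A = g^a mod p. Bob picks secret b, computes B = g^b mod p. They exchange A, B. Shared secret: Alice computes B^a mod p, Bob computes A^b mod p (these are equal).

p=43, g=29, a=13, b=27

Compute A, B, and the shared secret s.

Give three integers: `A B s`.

A = 29^13 mod 43  (bits of 13 = 1101)
  bit 0 = 1: r = r^2 * 29 mod 43 = 1^2 * 29 = 1*29 = 29
  bit 1 = 1: r = r^2 * 29 mod 43 = 29^2 * 29 = 24*29 = 8
  bit 2 = 0: r = r^2 mod 43 = 8^2 = 21
  bit 3 = 1: r = r^2 * 29 mod 43 = 21^2 * 29 = 11*29 = 18
  -> A = 18
B = 29^27 mod 43  (bits of 27 = 11011)
  bit 0 = 1: r = r^2 * 29 mod 43 = 1^2 * 29 = 1*29 = 29
  bit 1 = 1: r = r^2 * 29 mod 43 = 29^2 * 29 = 24*29 = 8
  bit 2 = 0: r = r^2 mod 43 = 8^2 = 21
  bit 3 = 1: r = r^2 * 29 mod 43 = 21^2 * 29 = 11*29 = 18
  bit 4 = 1: r = r^2 * 29 mod 43 = 18^2 * 29 = 23*29 = 22
  -> B = 22
s = B^a = 22^13 mod 43  (bits of 13 = 1101)
  bit 0 = 1: r = r^2 * 22 mod 43 = 1^2 * 22 = 1*22 = 22
  bit 1 = 1: r = r^2 * 22 mod 43 = 22^2 * 22 = 11*22 = 27
  bit 2 = 0: r = r^2 mod 43 = 27^2 = 41
  bit 3 = 1: r = r^2 * 22 mod 43 = 41^2 * 22 = 4*22 = 2
  -> s = B^a = 2

Answer: 18 22 2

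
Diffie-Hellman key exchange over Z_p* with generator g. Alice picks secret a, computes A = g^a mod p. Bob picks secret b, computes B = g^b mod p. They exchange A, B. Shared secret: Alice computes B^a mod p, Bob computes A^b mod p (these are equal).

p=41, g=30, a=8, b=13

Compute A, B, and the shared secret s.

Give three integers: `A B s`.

Answer: 16 34 37

Derivation:
A = 30^8 mod 41  (bits of 8 = 1000)
  bit 0 = 1: r = r^2 * 30 mod 41 = 1^2 * 30 = 1*30 = 30
  bit 1 = 0: r = r^2 mod 41 = 30^2 = 39
  bit 2 = 0: r = r^2 mod 41 = 39^2 = 4
  bit 3 = 0: r = r^2 mod 41 = 4^2 = 16
  -> A = 16
B = 30^13 mod 41  (bits of 13 = 1101)
  bit 0 = 1: r = r^2 * 30 mod 41 = 1^2 * 30 = 1*30 = 30
  bit 1 = 1: r = r^2 * 30 mod 41 = 30^2 * 30 = 39*30 = 22
  bit 2 = 0: r = r^2 mod 41 = 22^2 = 33
  bit 3 = 1: r = r^2 * 30 mod 41 = 33^2 * 30 = 23*30 = 34
  -> B = 34
s = B^a = 34^8 mod 41  (bits of 8 = 1000)
  bit 0 = 1: r = r^2 * 34 mod 41 = 1^2 * 34 = 1*34 = 34
  bit 1 = 0: r = r^2 mod 41 = 34^2 = 8
  bit 2 = 0: r = r^2 mod 41 = 8^2 = 23
  bit 3 = 0: r = r^2 mod 41 = 23^2 = 37
  -> s = B^a = 37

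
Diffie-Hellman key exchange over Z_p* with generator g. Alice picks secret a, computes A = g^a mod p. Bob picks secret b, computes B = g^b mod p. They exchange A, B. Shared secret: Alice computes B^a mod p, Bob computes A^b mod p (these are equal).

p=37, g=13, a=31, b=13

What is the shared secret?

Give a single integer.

Answer: 32

Derivation:
A = 13^31 mod 37  (bits of 31 = 11111)
  bit 0 = 1: r = r^2 * 13 mod 37 = 1^2 * 13 = 1*13 = 13
  bit 1 = 1: r = r^2 * 13 mod 37 = 13^2 * 13 = 21*13 = 14
  bit 2 = 1: r = r^2 * 13 mod 37 = 14^2 * 13 = 11*13 = 32
  bit 3 = 1: r = r^2 * 13 mod 37 = 32^2 * 13 = 25*13 = 29
  bit 4 = 1: r = r^2 * 13 mod 37 = 29^2 * 13 = 27*13 = 18
  -> A = 18
B = 13^13 mod 37  (bits of 13 = 1101)
  bit 0 = 1: r = r^2 * 13 mod 37 = 1^2 * 13 = 1*13 = 13
  bit 1 = 1: r = r^2 * 13 mod 37 = 13^2 * 13 = 21*13 = 14
  bit 2 = 0: r = r^2 mod 37 = 14^2 = 11
  bit 3 = 1: r = r^2 * 13 mod 37 = 11^2 * 13 = 10*13 = 19
  -> B = 19
s = B^a = 19^31 mod 37  (bits of 31 = 11111)
  bit 0 = 1: r = r^2 * 19 mod 37 = 1^2 * 19 = 1*19 = 19
  bit 1 = 1: r = r^2 * 19 mod 37 = 19^2 * 19 = 28*19 = 14
  bit 2 = 1: r = r^2 * 19 mod 37 = 14^2 * 19 = 11*19 = 24
  bit 3 = 1: r = r^2 * 19 mod 37 = 24^2 * 19 = 21*19 = 29
  bit 4 = 1: r = r^2 * 19 mod 37 = 29^2 * 19 = 27*19 = 32
  -> s = B^a = 32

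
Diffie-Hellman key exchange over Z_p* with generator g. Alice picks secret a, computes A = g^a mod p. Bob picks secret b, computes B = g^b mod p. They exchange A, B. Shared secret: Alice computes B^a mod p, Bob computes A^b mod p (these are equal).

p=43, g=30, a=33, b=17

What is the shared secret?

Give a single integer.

Answer: 8

Derivation:
A = 30^33 mod 43  (bits of 33 = 100001)
  bit 0 = 1: r = r^2 * 30 mod 43 = 1^2 * 30 = 1*30 = 30
  bit 1 = 0: r = r^2 mod 43 = 30^2 = 40
  bit 2 = 0: r = r^2 mod 43 = 40^2 = 9
  bit 3 = 0: r = r^2 mod 43 = 9^2 = 38
  bit 4 = 0: r = r^2 mod 43 = 38^2 = 25
  bit 5 = 1: r = r^2 * 30 mod 43 = 25^2 * 30 = 23*30 = 2
  -> A = 2
B = 30^17 mod 43  (bits of 17 = 10001)
  bit 0 = 1: r = r^2 * 30 mod 43 = 1^2 * 30 = 1*30 = 30
  bit 1 = 0: r = r^2 mod 43 = 30^2 = 40
  bit 2 = 0: r = r^2 mod 43 = 40^2 = 9
  bit 3 = 0: r = r^2 mod 43 = 9^2 = 38
  bit 4 = 1: r = r^2 * 30 mod 43 = 38^2 * 30 = 25*30 = 19
  -> B = 19
s = B^a = 19^33 mod 43  (bits of 33 = 100001)
  bit 0 = 1: r = r^2 * 19 mod 43 = 1^2 * 19 = 1*19 = 19
  bit 1 = 0: r = r^2 mod 43 = 19^2 = 17
  bit 2 = 0: r = r^2 mod 43 = 17^2 = 31
  bit 3 = 0: r = r^2 mod 43 = 31^2 = 15
  bit 4 = 0: r = r^2 mod 43 = 15^2 = 10
  bit 5 = 1: r = r^2 * 19 mod 43 = 10^2 * 19 = 14*19 = 8
  -> s = B^a = 8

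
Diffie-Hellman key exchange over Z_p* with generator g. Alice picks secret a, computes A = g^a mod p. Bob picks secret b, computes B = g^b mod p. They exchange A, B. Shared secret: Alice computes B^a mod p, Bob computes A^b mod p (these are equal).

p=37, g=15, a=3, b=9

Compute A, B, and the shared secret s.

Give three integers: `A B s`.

A = 15^3 mod 37  (bits of 3 = 11)
  bit 0 = 1: r = r^2 * 15 mod 37 = 1^2 * 15 = 1*15 = 15
  bit 1 = 1: r = r^2 * 15 mod 37 = 15^2 * 15 = 3*15 = 8
  -> A = 8
B = 15^9 mod 37  (bits of 9 = 1001)
  bit 0 = 1: r = r^2 * 15 mod 37 = 1^2 * 15 = 1*15 = 15
  bit 1 = 0: r = r^2 mod 37 = 15^2 = 3
  bit 2 = 0: r = r^2 mod 37 = 3^2 = 9
  bit 3 = 1: r = r^2 * 15 mod 37 = 9^2 * 15 = 7*15 = 31
  -> B = 31
s = B^a = 31^3 mod 37  (bits of 3 = 11)
  bit 0 = 1: r = r^2 * 31 mod 37 = 1^2 * 31 = 1*31 = 31
  bit 1 = 1: r = r^2 * 31 mod 37 = 31^2 * 31 = 36*31 = 6
  -> s = B^a = 6

Answer: 8 31 6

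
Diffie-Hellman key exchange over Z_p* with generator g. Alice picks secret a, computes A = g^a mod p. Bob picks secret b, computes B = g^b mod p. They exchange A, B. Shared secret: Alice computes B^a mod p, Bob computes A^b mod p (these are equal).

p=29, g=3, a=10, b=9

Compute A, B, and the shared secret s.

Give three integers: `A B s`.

Answer: 5 21 4

Derivation:
A = 3^10 mod 29  (bits of 10 = 1010)
  bit 0 = 1: r = r^2 * 3 mod 29 = 1^2 * 3 = 1*3 = 3
  bit 1 = 0: r = r^2 mod 29 = 3^2 = 9
  bit 2 = 1: r = r^2 * 3 mod 29 = 9^2 * 3 = 23*3 = 11
  bit 3 = 0: r = r^2 mod 29 = 11^2 = 5
  -> A = 5
B = 3^9 mod 29  (bits of 9 = 1001)
  bit 0 = 1: r = r^2 * 3 mod 29 = 1^2 * 3 = 1*3 = 3
  bit 1 = 0: r = r^2 mod 29 = 3^2 = 9
  bit 2 = 0: r = r^2 mod 29 = 9^2 = 23
  bit 3 = 1: r = r^2 * 3 mod 29 = 23^2 * 3 = 7*3 = 21
  -> B = 21
s = B^a = 21^10 mod 29  (bits of 10 = 1010)
  bit 0 = 1: r = r^2 * 21 mod 29 = 1^2 * 21 = 1*21 = 21
  bit 1 = 0: r = r^2 mod 29 = 21^2 = 6
  bit 2 = 1: r = r^2 * 21 mod 29 = 6^2 * 21 = 7*21 = 2
  bit 3 = 0: r = r^2 mod 29 = 2^2 = 4
  -> s = B^a = 4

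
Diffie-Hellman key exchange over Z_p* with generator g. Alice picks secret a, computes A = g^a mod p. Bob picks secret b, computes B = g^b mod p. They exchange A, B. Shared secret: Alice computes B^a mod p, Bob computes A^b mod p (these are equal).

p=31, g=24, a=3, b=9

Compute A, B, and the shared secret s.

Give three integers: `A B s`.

A = 24^3 mod 31  (bits of 3 = 11)
  bit 0 = 1: r = r^2 * 24 mod 31 = 1^2 * 24 = 1*24 = 24
  bit 1 = 1: r = r^2 * 24 mod 31 = 24^2 * 24 = 18*24 = 29
  -> A = 29
B = 24^9 mod 31  (bits of 9 = 1001)
  bit 0 = 1: r = r^2 * 24 mod 31 = 1^2 * 24 = 1*24 = 24
  bit 1 = 0: r = r^2 mod 31 = 24^2 = 18
  bit 2 = 0: r = r^2 mod 31 = 18^2 = 14
  bit 3 = 1: r = r^2 * 24 mod 31 = 14^2 * 24 = 10*24 = 23
  -> B = 23
s = B^a = 23^3 mod 31  (bits of 3 = 11)
  bit 0 = 1: r = r^2 * 23 mod 31 = 1^2 * 23 = 1*23 = 23
  bit 1 = 1: r = r^2 * 23 mod 31 = 23^2 * 23 = 2*23 = 15
  -> s = B^a = 15

Answer: 29 23 15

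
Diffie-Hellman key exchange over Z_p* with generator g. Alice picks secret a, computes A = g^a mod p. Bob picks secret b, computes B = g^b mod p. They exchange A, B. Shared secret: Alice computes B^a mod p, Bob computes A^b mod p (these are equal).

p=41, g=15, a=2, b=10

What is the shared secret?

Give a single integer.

A = 15^2 mod 41  (bits of 2 = 10)
  bit 0 = 1: r = r^2 * 15 mod 41 = 1^2 * 15 = 1*15 = 15
  bit 1 = 0: r = r^2 mod 41 = 15^2 = 20
  -> A = 20
B = 15^10 mod 41  (bits of 10 = 1010)
  bit 0 = 1: r = r^2 * 15 mod 41 = 1^2 * 15 = 1*15 = 15
  bit 1 = 0: r = r^2 mod 41 = 15^2 = 20
  bit 2 = 1: r = r^2 * 15 mod 41 = 20^2 * 15 = 31*15 = 14
  bit 3 = 0: r = r^2 mod 41 = 14^2 = 32
  -> B = 32
s = B^a = 32^2 mod 41  (bits of 2 = 10)
  bit 0 = 1: r = r^2 * 32 mod 41 = 1^2 * 32 = 1*32 = 32
  bit 1 = 0: r = r^2 mod 41 = 32^2 = 40
  -> s = B^a = 40

Answer: 40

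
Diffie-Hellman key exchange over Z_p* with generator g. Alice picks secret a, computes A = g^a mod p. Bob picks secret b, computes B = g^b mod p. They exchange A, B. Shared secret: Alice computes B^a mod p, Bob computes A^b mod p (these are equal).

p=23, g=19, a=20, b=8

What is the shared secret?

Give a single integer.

A = 19^20 mod 23  (bits of 20 = 10100)
  bit 0 = 1: r = r^2 * 19 mod 23 = 1^2 * 19 = 1*19 = 19
  bit 1 = 0: r = r^2 mod 23 = 19^2 = 16
  bit 2 = 1: r = r^2 * 19 mod 23 = 16^2 * 19 = 3*19 = 11
  bit 3 = 0: r = r^2 mod 23 = 11^2 = 6
  bit 4 = 0: r = r^2 mod 23 = 6^2 = 13
  -> A = 13
B = 19^8 mod 23  (bits of 8 = 1000)
  bit 0 = 1: r = r^2 * 19 mod 23 = 1^2 * 19 = 1*19 = 19
  bit 1 = 0: r = r^2 mod 23 = 19^2 = 16
  bit 2 = 0: r = r^2 mod 23 = 16^2 = 3
  bit 3 = 0: r = r^2 mod 23 = 3^2 = 9
  -> B = 9
s = B^a = 9^20 mod 23  (bits of 20 = 10100)
  bit 0 = 1: r = r^2 * 9 mod 23 = 1^2 * 9 = 1*9 = 9
  bit 1 = 0: r = r^2 mod 23 = 9^2 = 12
  bit 2 = 1: r = r^2 * 9 mod 23 = 12^2 * 9 = 6*9 = 8
  bit 3 = 0: r = r^2 mod 23 = 8^2 = 18
  bit 4 = 0: r = r^2 mod 23 = 18^2 = 2
  -> s = B^a = 2

Answer: 2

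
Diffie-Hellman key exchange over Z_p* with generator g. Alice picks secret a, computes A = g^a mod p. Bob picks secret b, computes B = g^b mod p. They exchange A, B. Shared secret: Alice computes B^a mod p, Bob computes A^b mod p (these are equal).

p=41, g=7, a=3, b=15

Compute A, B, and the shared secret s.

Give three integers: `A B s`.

Answer: 15 14 38

Derivation:
A = 7^3 mod 41  (bits of 3 = 11)
  bit 0 = 1: r = r^2 * 7 mod 41 = 1^2 * 7 = 1*7 = 7
  bit 1 = 1: r = r^2 * 7 mod 41 = 7^2 * 7 = 8*7 = 15
  -> A = 15
B = 7^15 mod 41  (bits of 15 = 1111)
  bit 0 = 1: r = r^2 * 7 mod 41 = 1^2 * 7 = 1*7 = 7
  bit 1 = 1: r = r^2 * 7 mod 41 = 7^2 * 7 = 8*7 = 15
  bit 2 = 1: r = r^2 * 7 mod 41 = 15^2 * 7 = 20*7 = 17
  bit 3 = 1: r = r^2 * 7 mod 41 = 17^2 * 7 = 2*7 = 14
  -> B = 14
s = B^a = 14^3 mod 41  (bits of 3 = 11)
  bit 0 = 1: r = r^2 * 14 mod 41 = 1^2 * 14 = 1*14 = 14
  bit 1 = 1: r = r^2 * 14 mod 41 = 14^2 * 14 = 32*14 = 38
  -> s = B^a = 38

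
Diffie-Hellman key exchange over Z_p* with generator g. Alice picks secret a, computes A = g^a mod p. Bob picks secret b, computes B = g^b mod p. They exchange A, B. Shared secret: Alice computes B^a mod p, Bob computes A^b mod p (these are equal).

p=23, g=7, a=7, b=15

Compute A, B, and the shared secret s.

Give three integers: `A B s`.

A = 7^7 mod 23  (bits of 7 = 111)
  bit 0 = 1: r = r^2 * 7 mod 23 = 1^2 * 7 = 1*7 = 7
  bit 1 = 1: r = r^2 * 7 mod 23 = 7^2 * 7 = 3*7 = 21
  bit 2 = 1: r = r^2 * 7 mod 23 = 21^2 * 7 = 4*7 = 5
  -> A = 5
B = 7^15 mod 23  (bits of 15 = 1111)
  bit 0 = 1: r = r^2 * 7 mod 23 = 1^2 * 7 = 1*7 = 7
  bit 1 = 1: r = r^2 * 7 mod 23 = 7^2 * 7 = 3*7 = 21
  bit 2 = 1: r = r^2 * 7 mod 23 = 21^2 * 7 = 4*7 = 5
  bit 3 = 1: r = r^2 * 7 mod 23 = 5^2 * 7 = 2*7 = 14
  -> B = 14
s = B^a = 14^7 mod 23  (bits of 7 = 111)
  bit 0 = 1: r = r^2 * 14 mod 23 = 1^2 * 14 = 1*14 = 14
  bit 1 = 1: r = r^2 * 14 mod 23 = 14^2 * 14 = 12*14 = 7
  bit 2 = 1: r = r^2 * 14 mod 23 = 7^2 * 14 = 3*14 = 19
  -> s = B^a = 19

Answer: 5 14 19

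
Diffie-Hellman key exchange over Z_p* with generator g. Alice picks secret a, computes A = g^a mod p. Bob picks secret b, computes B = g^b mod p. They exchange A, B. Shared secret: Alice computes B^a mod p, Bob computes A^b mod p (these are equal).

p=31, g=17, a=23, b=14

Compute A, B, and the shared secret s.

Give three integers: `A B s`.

A = 17^23 mod 31  (bits of 23 = 10111)
  bit 0 = 1: r = r^2 * 17 mod 31 = 1^2 * 17 = 1*17 = 17
  bit 1 = 0: r = r^2 mod 31 = 17^2 = 10
  bit 2 = 1: r = r^2 * 17 mod 31 = 10^2 * 17 = 7*17 = 26
  bit 3 = 1: r = r^2 * 17 mod 31 = 26^2 * 17 = 25*17 = 22
  bit 4 = 1: r = r^2 * 17 mod 31 = 22^2 * 17 = 19*17 = 13
  -> A = 13
B = 17^14 mod 31  (bits of 14 = 1110)
  bit 0 = 1: r = r^2 * 17 mod 31 = 1^2 * 17 = 1*17 = 17
  bit 1 = 1: r = r^2 * 17 mod 31 = 17^2 * 17 = 10*17 = 15
  bit 2 = 1: r = r^2 * 17 mod 31 = 15^2 * 17 = 8*17 = 12
  bit 3 = 0: r = r^2 mod 31 = 12^2 = 20
  -> B = 20
s = B^a = 20^23 mod 31  (bits of 23 = 10111)
  bit 0 = 1: r = r^2 * 20 mod 31 = 1^2 * 20 = 1*20 = 20
  bit 1 = 0: r = r^2 mod 31 = 20^2 = 28
  bit 2 = 1: r = r^2 * 20 mod 31 = 28^2 * 20 = 9*20 = 25
  bit 3 = 1: r = r^2 * 20 mod 31 = 25^2 * 20 = 5*20 = 7
  bit 4 = 1: r = r^2 * 20 mod 31 = 7^2 * 20 = 18*20 = 19
  -> s = B^a = 19

Answer: 13 20 19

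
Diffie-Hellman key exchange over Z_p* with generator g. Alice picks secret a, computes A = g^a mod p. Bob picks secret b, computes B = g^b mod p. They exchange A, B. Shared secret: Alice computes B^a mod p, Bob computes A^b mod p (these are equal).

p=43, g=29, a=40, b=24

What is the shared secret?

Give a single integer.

A = 29^40 mod 43  (bits of 40 = 101000)
  bit 0 = 1: r = r^2 * 29 mod 43 = 1^2 * 29 = 1*29 = 29
  bit 1 = 0: r = r^2 mod 43 = 29^2 = 24
  bit 2 = 1: r = r^2 * 29 mod 43 = 24^2 * 29 = 17*29 = 20
  bit 3 = 0: r = r^2 mod 43 = 20^2 = 13
  bit 4 = 0: r = r^2 mod 43 = 13^2 = 40
  bit 5 = 0: r = r^2 mod 43 = 40^2 = 9
  -> A = 9
B = 29^24 mod 43  (bits of 24 = 11000)
  bit 0 = 1: r = r^2 * 29 mod 43 = 1^2 * 29 = 1*29 = 29
  bit 1 = 1: r = r^2 * 29 mod 43 = 29^2 * 29 = 24*29 = 8
  bit 2 = 0: r = r^2 mod 43 = 8^2 = 21
  bit 3 = 0: r = r^2 mod 43 = 21^2 = 11
  bit 4 = 0: r = r^2 mod 43 = 11^2 = 35
  -> B = 35
s = B^a = 35^40 mod 43  (bits of 40 = 101000)
  bit 0 = 1: r = r^2 * 35 mod 43 = 1^2 * 35 = 1*35 = 35
  bit 1 = 0: r = r^2 mod 43 = 35^2 = 21
  bit 2 = 1: r = r^2 * 35 mod 43 = 21^2 * 35 = 11*35 = 41
  bit 3 = 0: r = r^2 mod 43 = 41^2 = 4
  bit 4 = 0: r = r^2 mod 43 = 4^2 = 16
  bit 5 = 0: r = r^2 mod 43 = 16^2 = 41
  -> s = B^a = 41

Answer: 41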